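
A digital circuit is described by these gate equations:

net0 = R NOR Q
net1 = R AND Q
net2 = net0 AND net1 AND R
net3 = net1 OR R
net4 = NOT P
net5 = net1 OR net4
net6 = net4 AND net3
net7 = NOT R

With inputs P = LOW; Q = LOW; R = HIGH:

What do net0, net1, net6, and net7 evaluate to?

net0 = LOW, net1 = LOW, net6 = HIGH, net7 = LOW

net0 = R NOR Q = HIGH NOR LOW = LOW
net1 = R AND Q = HIGH AND LOW = LOW
net3 = net1 OR R = LOW OR HIGH = HIGH
net4 = NOT P = NOT LOW = HIGH
net6 = net4 AND net3 = HIGH AND HIGH = HIGH
net7 = NOT R = NOT HIGH = LOW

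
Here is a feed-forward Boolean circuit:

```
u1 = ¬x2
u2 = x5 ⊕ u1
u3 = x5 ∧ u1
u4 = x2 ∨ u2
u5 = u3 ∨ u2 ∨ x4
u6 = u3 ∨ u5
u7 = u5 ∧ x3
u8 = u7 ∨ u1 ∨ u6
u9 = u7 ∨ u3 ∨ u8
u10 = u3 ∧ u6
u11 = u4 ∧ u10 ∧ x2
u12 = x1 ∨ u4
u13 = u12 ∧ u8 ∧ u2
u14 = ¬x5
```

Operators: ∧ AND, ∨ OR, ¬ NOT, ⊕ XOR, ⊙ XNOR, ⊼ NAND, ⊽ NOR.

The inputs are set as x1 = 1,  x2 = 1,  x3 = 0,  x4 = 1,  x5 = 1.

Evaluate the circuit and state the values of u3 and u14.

u3 = 0, u14 = 0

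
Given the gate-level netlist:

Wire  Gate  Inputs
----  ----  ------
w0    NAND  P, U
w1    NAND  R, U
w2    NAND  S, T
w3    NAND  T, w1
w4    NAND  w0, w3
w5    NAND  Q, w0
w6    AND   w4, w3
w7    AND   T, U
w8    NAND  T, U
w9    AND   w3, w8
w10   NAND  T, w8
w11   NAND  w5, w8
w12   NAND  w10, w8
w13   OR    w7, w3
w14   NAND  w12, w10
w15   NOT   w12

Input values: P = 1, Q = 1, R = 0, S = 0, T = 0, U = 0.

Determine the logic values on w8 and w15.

w8 = 1, w15 = 1

w8 = T NAND U = 0 NAND 0 = 1
w10 = T NAND w8 = 0 NAND 1 = 1
w12 = w10 NAND w8 = 1 NAND 1 = 0
w15 = NOT w12 = NOT 0 = 1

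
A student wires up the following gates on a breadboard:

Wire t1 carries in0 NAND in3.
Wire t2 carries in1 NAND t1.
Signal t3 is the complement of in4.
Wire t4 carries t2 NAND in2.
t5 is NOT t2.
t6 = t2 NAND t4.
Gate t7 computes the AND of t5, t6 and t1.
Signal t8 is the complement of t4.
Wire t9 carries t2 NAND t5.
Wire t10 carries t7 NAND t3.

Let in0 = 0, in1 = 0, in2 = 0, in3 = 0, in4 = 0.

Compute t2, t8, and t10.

t2 = 1, t8 = 0, t10 = 1

t1 = in0 NAND in3 = 0 NAND 0 = 1
t2 = in1 NAND t1 = 0 NAND 1 = 1
t3 = NOT in4 = NOT 0 = 1
t4 = t2 NAND in2 = 1 NAND 0 = 1
t5 = NOT t2 = NOT 1 = 0
t6 = t2 NAND t4 = 1 NAND 1 = 0
t7 = t5 AND t6 AND t1 = 0 AND 0 AND 1 = 0
t8 = NOT t4 = NOT 1 = 0
t10 = t7 NAND t3 = 0 NAND 1 = 1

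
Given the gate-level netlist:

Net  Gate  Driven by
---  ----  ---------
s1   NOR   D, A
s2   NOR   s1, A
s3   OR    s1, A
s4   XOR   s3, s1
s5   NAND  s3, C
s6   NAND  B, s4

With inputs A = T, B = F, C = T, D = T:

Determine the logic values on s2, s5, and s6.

s1 = D NOR A = T NOR T = F
s2 = s1 NOR A = F NOR T = F
s3 = s1 OR A = F OR T = T
s4 = s3 XOR s1 = T XOR F = T
s5 = s3 NAND C = T NAND T = F
s6 = B NAND s4 = F NAND T = T

s2 = F  s5 = F  s6 = T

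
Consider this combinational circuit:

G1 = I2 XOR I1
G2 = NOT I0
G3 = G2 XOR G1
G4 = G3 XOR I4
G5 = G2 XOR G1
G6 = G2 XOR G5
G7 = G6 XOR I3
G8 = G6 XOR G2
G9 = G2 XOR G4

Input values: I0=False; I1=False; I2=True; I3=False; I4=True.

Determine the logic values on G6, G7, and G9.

G1 = I2 XOR I1 = True XOR False = True
G2 = NOT I0 = NOT False = True
G3 = G2 XOR G1 = True XOR True = False
G4 = G3 XOR I4 = False XOR True = True
G5 = G2 XOR G1 = True XOR True = False
G6 = G2 XOR G5 = True XOR False = True
G7 = G6 XOR I3 = True XOR False = True
G9 = G2 XOR G4 = True XOR True = False

G6 = True, G7 = True, G9 = False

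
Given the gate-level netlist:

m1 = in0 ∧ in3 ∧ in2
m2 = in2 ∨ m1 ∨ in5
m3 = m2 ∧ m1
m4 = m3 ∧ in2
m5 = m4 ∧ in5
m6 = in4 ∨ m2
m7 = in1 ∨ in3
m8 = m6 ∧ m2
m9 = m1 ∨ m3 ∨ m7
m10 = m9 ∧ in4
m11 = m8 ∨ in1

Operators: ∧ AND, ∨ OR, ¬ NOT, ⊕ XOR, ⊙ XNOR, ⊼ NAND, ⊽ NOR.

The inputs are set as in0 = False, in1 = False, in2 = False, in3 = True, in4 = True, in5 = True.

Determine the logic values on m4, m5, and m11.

m4 = False, m5 = False, m11 = True

m1 = in0 AND in3 AND in2 = False AND True AND False = False
m2 = in2 OR m1 OR in5 = False OR False OR True = True
m3 = m2 AND m1 = True AND False = False
m4 = m3 AND in2 = False AND False = False
m5 = m4 AND in5 = False AND True = False
m6 = in4 OR m2 = True OR True = True
m8 = m6 AND m2 = True AND True = True
m11 = m8 OR in1 = True OR False = True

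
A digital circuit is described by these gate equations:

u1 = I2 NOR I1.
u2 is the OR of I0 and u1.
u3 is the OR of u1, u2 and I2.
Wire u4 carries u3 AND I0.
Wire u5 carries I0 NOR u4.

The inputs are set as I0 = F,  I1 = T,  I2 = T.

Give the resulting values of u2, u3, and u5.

u2 = F  u3 = T  u5 = T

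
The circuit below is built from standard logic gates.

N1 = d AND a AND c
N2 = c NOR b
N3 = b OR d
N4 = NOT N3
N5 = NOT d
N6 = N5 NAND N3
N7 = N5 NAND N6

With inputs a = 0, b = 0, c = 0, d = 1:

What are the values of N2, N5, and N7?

N2 = 1, N5 = 0, N7 = 1

N2 = c NOR b = 0 NOR 0 = 1
N3 = b OR d = 0 OR 1 = 1
N5 = NOT d = NOT 1 = 0
N6 = N5 NAND N3 = 0 NAND 1 = 1
N7 = N5 NAND N6 = 0 NAND 1 = 1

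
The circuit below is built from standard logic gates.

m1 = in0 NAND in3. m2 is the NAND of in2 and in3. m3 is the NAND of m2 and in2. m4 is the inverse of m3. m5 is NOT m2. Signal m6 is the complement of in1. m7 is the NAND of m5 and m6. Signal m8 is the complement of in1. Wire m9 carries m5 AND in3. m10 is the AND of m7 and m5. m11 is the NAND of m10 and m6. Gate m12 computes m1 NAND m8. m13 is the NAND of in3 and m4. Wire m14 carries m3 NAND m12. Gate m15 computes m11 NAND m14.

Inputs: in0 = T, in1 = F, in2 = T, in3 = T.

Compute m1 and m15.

m1 = in0 NAND in3 = T NAND T = F
m2 = in2 NAND in3 = T NAND T = F
m3 = m2 NAND in2 = F NAND T = T
m5 = NOT m2 = NOT F = T
m6 = NOT in1 = NOT F = T
m7 = m5 NAND m6 = T NAND T = F
m8 = NOT in1 = NOT F = T
m10 = m7 AND m5 = F AND T = F
m11 = m10 NAND m6 = F NAND T = T
m12 = m1 NAND m8 = F NAND T = T
m14 = m3 NAND m12 = T NAND T = F
m15 = m11 NAND m14 = T NAND F = T

m1 = F  m15 = T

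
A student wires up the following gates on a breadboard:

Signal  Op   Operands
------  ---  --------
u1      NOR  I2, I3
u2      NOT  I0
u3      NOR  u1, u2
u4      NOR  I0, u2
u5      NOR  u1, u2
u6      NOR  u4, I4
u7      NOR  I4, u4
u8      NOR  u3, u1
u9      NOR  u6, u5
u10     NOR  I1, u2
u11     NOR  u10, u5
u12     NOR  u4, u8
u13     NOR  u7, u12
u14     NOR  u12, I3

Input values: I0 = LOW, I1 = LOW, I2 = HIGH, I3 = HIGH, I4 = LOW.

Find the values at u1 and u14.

u1 = I2 NOR I3 = HIGH NOR HIGH = LOW
u2 = NOT I0 = NOT LOW = HIGH
u3 = u1 NOR u2 = LOW NOR HIGH = LOW
u4 = I0 NOR u2 = LOW NOR HIGH = LOW
u8 = u3 NOR u1 = LOW NOR LOW = HIGH
u12 = u4 NOR u8 = LOW NOR HIGH = LOW
u14 = u12 NOR I3 = LOW NOR HIGH = LOW

u1 = LOW, u14 = LOW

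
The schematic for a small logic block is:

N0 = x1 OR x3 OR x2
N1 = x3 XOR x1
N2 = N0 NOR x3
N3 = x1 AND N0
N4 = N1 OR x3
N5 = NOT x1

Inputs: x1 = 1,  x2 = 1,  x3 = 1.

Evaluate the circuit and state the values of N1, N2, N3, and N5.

N0 = x1 OR x3 OR x2 = 1 OR 1 OR 1 = 1
N1 = x3 XOR x1 = 1 XOR 1 = 0
N2 = N0 NOR x3 = 1 NOR 1 = 0
N3 = x1 AND N0 = 1 AND 1 = 1
N5 = NOT x1 = NOT 1 = 0

N1 = 0  N2 = 0  N3 = 1  N5 = 0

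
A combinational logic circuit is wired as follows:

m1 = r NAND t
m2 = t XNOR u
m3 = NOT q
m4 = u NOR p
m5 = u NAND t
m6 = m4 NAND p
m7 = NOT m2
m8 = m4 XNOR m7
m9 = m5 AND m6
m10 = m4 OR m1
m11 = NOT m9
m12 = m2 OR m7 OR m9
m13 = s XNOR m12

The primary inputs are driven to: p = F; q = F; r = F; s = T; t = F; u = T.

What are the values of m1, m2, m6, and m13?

m1 = T, m2 = F, m6 = T, m13 = T

m1 = r NAND t = F NAND F = T
m2 = t XNOR u = F XNOR T = F
m4 = u NOR p = T NOR F = F
m5 = u NAND t = T NAND F = T
m6 = m4 NAND p = F NAND F = T
m7 = NOT m2 = NOT F = T
m9 = m5 AND m6 = T AND T = T
m12 = m2 OR m7 OR m9 = F OR T OR T = T
m13 = s XNOR m12 = T XNOR T = T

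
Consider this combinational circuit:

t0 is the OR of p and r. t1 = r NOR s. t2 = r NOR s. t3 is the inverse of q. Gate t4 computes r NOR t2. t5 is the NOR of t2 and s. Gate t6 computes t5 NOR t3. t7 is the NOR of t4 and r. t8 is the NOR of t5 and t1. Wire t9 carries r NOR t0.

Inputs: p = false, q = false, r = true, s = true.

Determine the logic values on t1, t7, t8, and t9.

t1 = false, t7 = false, t8 = true, t9 = false

t0 = p OR r = false OR true = true
t1 = r NOR s = true NOR true = false
t2 = r NOR s = true NOR true = false
t4 = r NOR t2 = true NOR false = false
t5 = t2 NOR s = false NOR true = false
t7 = t4 NOR r = false NOR true = false
t8 = t5 NOR t1 = false NOR false = true
t9 = r NOR t0 = true NOR true = false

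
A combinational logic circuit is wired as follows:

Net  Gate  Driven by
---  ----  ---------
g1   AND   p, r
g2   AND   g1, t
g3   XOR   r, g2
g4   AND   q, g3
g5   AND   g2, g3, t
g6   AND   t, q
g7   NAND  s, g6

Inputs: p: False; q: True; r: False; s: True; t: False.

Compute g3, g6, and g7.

g3 = False, g6 = False, g7 = True

g1 = p AND r = False AND False = False
g2 = g1 AND t = False AND False = False
g3 = r XOR g2 = False XOR False = False
g6 = t AND q = False AND True = False
g7 = s NAND g6 = True NAND False = True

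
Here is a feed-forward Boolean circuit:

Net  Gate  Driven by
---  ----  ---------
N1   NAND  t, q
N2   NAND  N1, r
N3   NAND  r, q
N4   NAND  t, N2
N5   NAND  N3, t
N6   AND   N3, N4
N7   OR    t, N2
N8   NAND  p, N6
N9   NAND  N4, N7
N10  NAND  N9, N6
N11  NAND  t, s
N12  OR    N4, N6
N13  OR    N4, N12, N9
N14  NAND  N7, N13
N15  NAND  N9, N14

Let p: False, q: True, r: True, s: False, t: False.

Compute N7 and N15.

N7 = False  N15 = False

N1 = t NAND q = False NAND True = True
N2 = N1 NAND r = True NAND True = False
N3 = r NAND q = True NAND True = False
N4 = t NAND N2 = False NAND False = True
N6 = N3 AND N4 = False AND True = False
N7 = t OR N2 = False OR False = False
N9 = N4 NAND N7 = True NAND False = True
N12 = N4 OR N6 = True OR False = True
N13 = N4 OR N12 OR N9 = True OR True OR True = True
N14 = N7 NAND N13 = False NAND True = True
N15 = N9 NAND N14 = True NAND True = False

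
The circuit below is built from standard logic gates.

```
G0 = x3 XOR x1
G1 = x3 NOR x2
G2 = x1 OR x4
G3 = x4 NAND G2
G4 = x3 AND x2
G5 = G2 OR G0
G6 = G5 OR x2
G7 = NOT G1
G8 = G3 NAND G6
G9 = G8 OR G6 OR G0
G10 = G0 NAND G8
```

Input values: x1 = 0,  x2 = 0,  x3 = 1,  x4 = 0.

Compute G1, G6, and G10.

G1 = 0, G6 = 1, G10 = 1

G0 = x3 XOR x1 = 1 XOR 0 = 1
G1 = x3 NOR x2 = 1 NOR 0 = 0
G2 = x1 OR x4 = 0 OR 0 = 0
G3 = x4 NAND G2 = 0 NAND 0 = 1
G5 = G2 OR G0 = 0 OR 1 = 1
G6 = G5 OR x2 = 1 OR 0 = 1
G8 = G3 NAND G6 = 1 NAND 1 = 0
G10 = G0 NAND G8 = 1 NAND 0 = 1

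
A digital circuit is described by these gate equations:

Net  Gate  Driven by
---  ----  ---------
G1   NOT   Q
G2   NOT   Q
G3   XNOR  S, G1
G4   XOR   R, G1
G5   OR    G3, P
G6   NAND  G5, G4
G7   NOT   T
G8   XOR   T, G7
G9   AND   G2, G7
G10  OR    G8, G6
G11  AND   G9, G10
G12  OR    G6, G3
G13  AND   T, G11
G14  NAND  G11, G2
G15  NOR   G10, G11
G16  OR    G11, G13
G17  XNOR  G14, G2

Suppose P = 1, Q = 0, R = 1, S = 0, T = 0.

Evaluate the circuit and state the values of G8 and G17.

G8 = 1, G17 = 0

G1 = NOT Q = NOT 0 = 1
G2 = NOT Q = NOT 0 = 1
G3 = S XNOR G1 = 0 XNOR 1 = 0
G4 = R XOR G1 = 1 XOR 1 = 0
G5 = G3 OR P = 0 OR 1 = 1
G6 = G5 NAND G4 = 1 NAND 0 = 1
G7 = NOT T = NOT 0 = 1
G8 = T XOR G7 = 0 XOR 1 = 1
G9 = G2 AND G7 = 1 AND 1 = 1
G10 = G8 OR G6 = 1 OR 1 = 1
G11 = G9 AND G10 = 1 AND 1 = 1
G14 = G11 NAND G2 = 1 NAND 1 = 0
G17 = G14 XNOR G2 = 0 XNOR 1 = 0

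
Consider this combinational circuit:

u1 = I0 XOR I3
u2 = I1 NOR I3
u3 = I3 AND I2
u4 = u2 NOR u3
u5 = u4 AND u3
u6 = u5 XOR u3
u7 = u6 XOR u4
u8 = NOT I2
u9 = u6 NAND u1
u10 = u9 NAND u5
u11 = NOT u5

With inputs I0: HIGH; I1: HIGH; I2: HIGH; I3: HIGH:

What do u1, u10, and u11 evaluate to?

u1 = LOW; u10 = HIGH; u11 = HIGH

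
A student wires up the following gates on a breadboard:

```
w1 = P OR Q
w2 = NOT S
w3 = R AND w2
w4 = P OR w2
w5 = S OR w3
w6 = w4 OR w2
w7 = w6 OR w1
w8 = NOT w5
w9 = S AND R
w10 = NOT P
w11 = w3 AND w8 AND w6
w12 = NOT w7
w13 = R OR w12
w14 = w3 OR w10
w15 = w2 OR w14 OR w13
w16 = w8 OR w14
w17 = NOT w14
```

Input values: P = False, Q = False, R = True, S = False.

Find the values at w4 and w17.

w4 = True, w17 = False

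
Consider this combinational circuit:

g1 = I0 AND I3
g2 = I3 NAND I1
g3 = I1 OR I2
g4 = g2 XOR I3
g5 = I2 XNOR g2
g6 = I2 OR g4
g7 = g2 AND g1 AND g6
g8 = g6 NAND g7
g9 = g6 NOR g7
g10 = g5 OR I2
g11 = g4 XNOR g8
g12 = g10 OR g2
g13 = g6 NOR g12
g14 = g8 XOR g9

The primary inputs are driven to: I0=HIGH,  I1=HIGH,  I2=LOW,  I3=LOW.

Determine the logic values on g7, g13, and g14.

g7 = LOW, g13 = LOW, g14 = HIGH

g1 = I0 AND I3 = HIGH AND LOW = LOW
g2 = I3 NAND I1 = LOW NAND HIGH = HIGH
g4 = g2 XOR I3 = HIGH XOR LOW = HIGH
g5 = I2 XNOR g2 = LOW XNOR HIGH = LOW
g6 = I2 OR g4 = LOW OR HIGH = HIGH
g7 = g2 AND g1 AND g6 = HIGH AND LOW AND HIGH = LOW
g8 = g6 NAND g7 = HIGH NAND LOW = HIGH
g9 = g6 NOR g7 = HIGH NOR LOW = LOW
g10 = g5 OR I2 = LOW OR LOW = LOW
g12 = g10 OR g2 = LOW OR HIGH = HIGH
g13 = g6 NOR g12 = HIGH NOR HIGH = LOW
g14 = g8 XOR g9 = HIGH XOR LOW = HIGH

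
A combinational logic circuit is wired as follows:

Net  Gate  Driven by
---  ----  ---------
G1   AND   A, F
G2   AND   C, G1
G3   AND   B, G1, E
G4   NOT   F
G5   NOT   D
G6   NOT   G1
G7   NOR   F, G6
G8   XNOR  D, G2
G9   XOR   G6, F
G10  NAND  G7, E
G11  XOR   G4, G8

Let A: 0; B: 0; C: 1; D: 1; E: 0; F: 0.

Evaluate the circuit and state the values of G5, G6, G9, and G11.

G1 = A AND F = 0 AND 0 = 0
G2 = C AND G1 = 1 AND 0 = 0
G4 = NOT F = NOT 0 = 1
G5 = NOT D = NOT 1 = 0
G6 = NOT G1 = NOT 0 = 1
G8 = D XNOR G2 = 1 XNOR 0 = 0
G9 = G6 XOR F = 1 XOR 0 = 1
G11 = G4 XOR G8 = 1 XOR 0 = 1

G5 = 0; G6 = 1; G9 = 1; G11 = 1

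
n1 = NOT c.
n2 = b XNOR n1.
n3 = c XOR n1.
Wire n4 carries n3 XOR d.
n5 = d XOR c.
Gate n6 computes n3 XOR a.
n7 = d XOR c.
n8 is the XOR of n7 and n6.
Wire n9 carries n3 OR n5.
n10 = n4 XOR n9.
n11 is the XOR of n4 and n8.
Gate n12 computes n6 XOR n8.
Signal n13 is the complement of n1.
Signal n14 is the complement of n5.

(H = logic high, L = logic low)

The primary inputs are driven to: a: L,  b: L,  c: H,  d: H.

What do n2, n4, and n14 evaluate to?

n2 = H, n4 = L, n14 = H

n1 = NOT c = NOT H = L
n2 = b XNOR n1 = L XNOR L = H
n3 = c XOR n1 = H XOR L = H
n4 = n3 XOR d = H XOR H = L
n5 = d XOR c = H XOR H = L
n14 = NOT n5 = NOT L = H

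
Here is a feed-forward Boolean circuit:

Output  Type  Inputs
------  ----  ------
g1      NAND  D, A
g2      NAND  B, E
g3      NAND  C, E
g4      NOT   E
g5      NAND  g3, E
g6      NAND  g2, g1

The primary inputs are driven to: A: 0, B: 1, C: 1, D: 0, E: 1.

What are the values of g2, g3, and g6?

g2 = 0, g3 = 0, g6 = 1

g1 = D NAND A = 0 NAND 0 = 1
g2 = B NAND E = 1 NAND 1 = 0
g3 = C NAND E = 1 NAND 1 = 0
g6 = g2 NAND g1 = 0 NAND 1 = 1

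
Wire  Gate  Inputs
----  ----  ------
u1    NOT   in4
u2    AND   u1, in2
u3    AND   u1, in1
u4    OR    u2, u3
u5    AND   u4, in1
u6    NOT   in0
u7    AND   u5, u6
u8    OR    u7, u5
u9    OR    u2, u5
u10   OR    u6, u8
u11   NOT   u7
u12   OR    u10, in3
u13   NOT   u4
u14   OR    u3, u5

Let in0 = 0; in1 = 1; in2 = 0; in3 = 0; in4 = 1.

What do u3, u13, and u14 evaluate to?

u1 = NOT in4 = NOT 1 = 0
u2 = u1 AND in2 = 0 AND 0 = 0
u3 = u1 AND in1 = 0 AND 1 = 0
u4 = u2 OR u3 = 0 OR 0 = 0
u5 = u4 AND in1 = 0 AND 1 = 0
u13 = NOT u4 = NOT 0 = 1
u14 = u3 OR u5 = 0 OR 0 = 0

u3 = 0; u13 = 1; u14 = 0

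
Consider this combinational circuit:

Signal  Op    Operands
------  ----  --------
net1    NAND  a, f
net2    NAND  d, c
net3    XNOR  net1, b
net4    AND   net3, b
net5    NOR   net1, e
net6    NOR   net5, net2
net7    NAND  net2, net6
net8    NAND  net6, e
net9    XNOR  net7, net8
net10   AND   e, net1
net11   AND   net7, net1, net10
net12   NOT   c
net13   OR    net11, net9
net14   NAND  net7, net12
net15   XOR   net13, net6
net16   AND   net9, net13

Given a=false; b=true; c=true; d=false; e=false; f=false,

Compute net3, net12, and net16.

net1 = a NAND f = false NAND false = true
net2 = d NAND c = false NAND true = true
net3 = net1 XNOR b = true XNOR true = true
net5 = net1 NOR e = true NOR false = false
net6 = net5 NOR net2 = false NOR true = false
net7 = net2 NAND net6 = true NAND false = true
net8 = net6 NAND e = false NAND false = true
net9 = net7 XNOR net8 = true XNOR true = true
net10 = e AND net1 = false AND true = false
net11 = net7 AND net1 AND net10 = true AND true AND false = false
net12 = NOT c = NOT true = false
net13 = net11 OR net9 = false OR true = true
net16 = net9 AND net13 = true AND true = true

net3 = true, net12 = false, net16 = true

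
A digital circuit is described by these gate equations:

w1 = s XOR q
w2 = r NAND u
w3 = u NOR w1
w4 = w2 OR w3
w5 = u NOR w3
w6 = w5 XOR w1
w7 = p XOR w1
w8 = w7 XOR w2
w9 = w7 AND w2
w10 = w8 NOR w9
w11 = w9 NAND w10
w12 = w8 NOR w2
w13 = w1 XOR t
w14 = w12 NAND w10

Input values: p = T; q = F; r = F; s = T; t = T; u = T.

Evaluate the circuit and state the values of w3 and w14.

w3 = F  w14 = T

w1 = s XOR q = T XOR F = T
w2 = r NAND u = F NAND T = T
w3 = u NOR w1 = T NOR T = F
w7 = p XOR w1 = T XOR T = F
w8 = w7 XOR w2 = F XOR T = T
w9 = w7 AND w2 = F AND T = F
w10 = w8 NOR w9 = T NOR F = F
w12 = w8 NOR w2 = T NOR T = F
w14 = w12 NAND w10 = F NAND F = T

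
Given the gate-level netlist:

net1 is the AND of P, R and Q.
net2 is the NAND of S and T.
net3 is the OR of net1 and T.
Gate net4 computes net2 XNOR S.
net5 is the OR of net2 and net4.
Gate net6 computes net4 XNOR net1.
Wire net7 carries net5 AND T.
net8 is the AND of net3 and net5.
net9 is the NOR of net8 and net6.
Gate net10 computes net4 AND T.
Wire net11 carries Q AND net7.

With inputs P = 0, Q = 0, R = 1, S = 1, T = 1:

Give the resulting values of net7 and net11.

net2 = S NAND T = 1 NAND 1 = 0
net4 = net2 XNOR S = 0 XNOR 1 = 0
net5 = net2 OR net4 = 0 OR 0 = 0
net7 = net5 AND T = 0 AND 1 = 0
net11 = Q AND net7 = 0 AND 0 = 0

net7 = 0, net11 = 0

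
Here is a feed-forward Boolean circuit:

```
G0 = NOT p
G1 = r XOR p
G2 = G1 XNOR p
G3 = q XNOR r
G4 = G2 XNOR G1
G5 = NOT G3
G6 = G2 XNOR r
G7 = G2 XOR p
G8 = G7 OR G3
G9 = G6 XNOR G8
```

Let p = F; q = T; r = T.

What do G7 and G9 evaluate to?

G7 = F, G9 = F

G1 = r XOR p = T XOR F = T
G2 = G1 XNOR p = T XNOR F = F
G3 = q XNOR r = T XNOR T = T
G6 = G2 XNOR r = F XNOR T = F
G7 = G2 XOR p = F XOR F = F
G8 = G7 OR G3 = F OR T = T
G9 = G6 XNOR G8 = F XNOR T = F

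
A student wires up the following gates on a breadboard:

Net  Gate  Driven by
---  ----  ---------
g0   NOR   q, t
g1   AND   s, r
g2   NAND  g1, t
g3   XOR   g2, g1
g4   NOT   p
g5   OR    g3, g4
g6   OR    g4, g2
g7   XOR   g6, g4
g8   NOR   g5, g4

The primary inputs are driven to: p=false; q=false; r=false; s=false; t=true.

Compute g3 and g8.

g3 = true; g8 = false

g1 = s AND r = false AND false = false
g2 = g1 NAND t = false NAND true = true
g3 = g2 XOR g1 = true XOR false = true
g4 = NOT p = NOT false = true
g5 = g3 OR g4 = true OR true = true
g8 = g5 NOR g4 = true NOR true = false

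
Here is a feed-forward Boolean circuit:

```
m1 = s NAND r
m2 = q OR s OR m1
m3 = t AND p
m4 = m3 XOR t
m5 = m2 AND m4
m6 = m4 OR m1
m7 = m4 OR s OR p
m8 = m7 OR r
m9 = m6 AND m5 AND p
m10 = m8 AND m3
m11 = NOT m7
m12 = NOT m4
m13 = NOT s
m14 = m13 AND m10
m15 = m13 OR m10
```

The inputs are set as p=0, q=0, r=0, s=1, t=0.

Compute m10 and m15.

m3 = t AND p = 0 AND 0 = 0
m4 = m3 XOR t = 0 XOR 0 = 0
m7 = m4 OR s OR p = 0 OR 1 OR 0 = 1
m8 = m7 OR r = 1 OR 0 = 1
m10 = m8 AND m3 = 1 AND 0 = 0
m13 = NOT s = NOT 1 = 0
m15 = m13 OR m10 = 0 OR 0 = 0

m10 = 0; m15 = 0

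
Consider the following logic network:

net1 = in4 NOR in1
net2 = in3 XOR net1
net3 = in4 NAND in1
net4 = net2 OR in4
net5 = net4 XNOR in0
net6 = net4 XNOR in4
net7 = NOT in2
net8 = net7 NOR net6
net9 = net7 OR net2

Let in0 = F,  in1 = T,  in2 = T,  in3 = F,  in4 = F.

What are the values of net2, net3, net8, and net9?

net1 = in4 NOR in1 = F NOR T = F
net2 = in3 XOR net1 = F XOR F = F
net3 = in4 NAND in1 = F NAND T = T
net4 = net2 OR in4 = F OR F = F
net6 = net4 XNOR in4 = F XNOR F = T
net7 = NOT in2 = NOT T = F
net8 = net7 NOR net6 = F NOR T = F
net9 = net7 OR net2 = F OR F = F

net2 = F, net3 = T, net8 = F, net9 = F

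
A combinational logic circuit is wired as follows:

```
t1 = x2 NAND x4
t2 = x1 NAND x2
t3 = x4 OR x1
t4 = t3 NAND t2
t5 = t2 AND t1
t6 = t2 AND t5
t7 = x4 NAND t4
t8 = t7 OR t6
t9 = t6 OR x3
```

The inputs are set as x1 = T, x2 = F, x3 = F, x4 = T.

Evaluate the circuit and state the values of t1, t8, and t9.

t1 = x2 NAND x4 = F NAND T = T
t2 = x1 NAND x2 = T NAND F = T
t3 = x4 OR x1 = T OR T = T
t4 = t3 NAND t2 = T NAND T = F
t5 = t2 AND t1 = T AND T = T
t6 = t2 AND t5 = T AND T = T
t7 = x4 NAND t4 = T NAND F = T
t8 = t7 OR t6 = T OR T = T
t9 = t6 OR x3 = T OR F = T

t1 = T; t8 = T; t9 = T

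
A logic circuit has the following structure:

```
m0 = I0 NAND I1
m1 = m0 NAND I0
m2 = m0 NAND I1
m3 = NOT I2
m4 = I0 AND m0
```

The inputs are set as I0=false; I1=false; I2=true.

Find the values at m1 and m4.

m1 = true, m4 = false

m0 = I0 NAND I1 = false NAND false = true
m1 = m0 NAND I0 = true NAND false = true
m4 = I0 AND m0 = false AND true = false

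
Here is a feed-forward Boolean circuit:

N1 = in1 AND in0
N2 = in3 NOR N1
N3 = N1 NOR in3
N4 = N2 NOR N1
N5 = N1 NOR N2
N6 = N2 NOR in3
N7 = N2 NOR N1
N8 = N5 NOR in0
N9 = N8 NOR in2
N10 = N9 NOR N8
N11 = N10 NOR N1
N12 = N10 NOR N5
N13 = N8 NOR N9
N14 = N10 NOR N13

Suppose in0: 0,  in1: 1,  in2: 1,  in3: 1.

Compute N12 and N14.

N1 = in1 AND in0 = 1 AND 0 = 0
N2 = in3 NOR N1 = 1 NOR 0 = 0
N5 = N1 NOR N2 = 0 NOR 0 = 1
N8 = N5 NOR in0 = 1 NOR 0 = 0
N9 = N8 NOR in2 = 0 NOR 1 = 0
N10 = N9 NOR N8 = 0 NOR 0 = 1
N12 = N10 NOR N5 = 1 NOR 1 = 0
N13 = N8 NOR N9 = 0 NOR 0 = 1
N14 = N10 NOR N13 = 1 NOR 1 = 0

N12 = 0  N14 = 0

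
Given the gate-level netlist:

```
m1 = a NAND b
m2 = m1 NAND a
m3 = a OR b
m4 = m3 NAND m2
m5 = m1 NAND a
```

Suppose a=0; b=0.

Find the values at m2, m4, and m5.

m1 = a NAND b = 0 NAND 0 = 1
m2 = m1 NAND a = 1 NAND 0 = 1
m3 = a OR b = 0 OR 0 = 0
m4 = m3 NAND m2 = 0 NAND 1 = 1
m5 = m1 NAND a = 1 NAND 0 = 1

m2 = 1, m4 = 1, m5 = 1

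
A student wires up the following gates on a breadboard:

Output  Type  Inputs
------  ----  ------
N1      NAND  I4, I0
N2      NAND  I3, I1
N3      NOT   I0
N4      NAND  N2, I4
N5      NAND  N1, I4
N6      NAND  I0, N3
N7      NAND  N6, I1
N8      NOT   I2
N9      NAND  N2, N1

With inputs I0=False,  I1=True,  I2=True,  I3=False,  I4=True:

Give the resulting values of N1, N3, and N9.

N1 = I4 NAND I0 = True NAND False = True
N2 = I3 NAND I1 = False NAND True = True
N3 = NOT I0 = NOT False = True
N9 = N2 NAND N1 = True NAND True = False

N1 = True  N3 = True  N9 = False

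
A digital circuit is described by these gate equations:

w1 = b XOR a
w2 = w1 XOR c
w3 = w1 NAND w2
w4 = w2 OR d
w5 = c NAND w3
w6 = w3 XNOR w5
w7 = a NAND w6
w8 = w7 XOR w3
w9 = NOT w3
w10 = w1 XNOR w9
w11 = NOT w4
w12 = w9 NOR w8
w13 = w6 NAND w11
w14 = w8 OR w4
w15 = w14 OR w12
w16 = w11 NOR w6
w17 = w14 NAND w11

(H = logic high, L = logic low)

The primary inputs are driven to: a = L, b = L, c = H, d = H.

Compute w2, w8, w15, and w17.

w2 = H; w8 = L; w15 = H; w17 = H

w1 = b XOR a = L XOR L = L
w2 = w1 XOR c = L XOR H = H
w3 = w1 NAND w2 = L NAND H = H
w4 = w2 OR d = H OR H = H
w5 = c NAND w3 = H NAND H = L
w6 = w3 XNOR w5 = H XNOR L = L
w7 = a NAND w6 = L NAND L = H
w8 = w7 XOR w3 = H XOR H = L
w9 = NOT w3 = NOT H = L
w11 = NOT w4 = NOT H = L
w12 = w9 NOR w8 = L NOR L = H
w14 = w8 OR w4 = L OR H = H
w15 = w14 OR w12 = H OR H = H
w17 = w14 NAND w11 = H NAND L = H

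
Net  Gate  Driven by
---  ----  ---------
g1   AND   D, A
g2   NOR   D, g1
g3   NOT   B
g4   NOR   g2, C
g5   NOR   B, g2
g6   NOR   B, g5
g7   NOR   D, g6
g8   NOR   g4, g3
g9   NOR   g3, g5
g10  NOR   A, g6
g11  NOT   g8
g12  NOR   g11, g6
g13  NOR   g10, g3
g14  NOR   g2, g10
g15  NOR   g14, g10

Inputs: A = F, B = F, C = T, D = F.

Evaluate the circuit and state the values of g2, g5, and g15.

g1 = D AND A = F AND F = F
g2 = D NOR g1 = F NOR F = T
g5 = B NOR g2 = F NOR T = F
g6 = B NOR g5 = F NOR F = T
g10 = A NOR g6 = F NOR T = F
g14 = g2 NOR g10 = T NOR F = F
g15 = g14 NOR g10 = F NOR F = T

g2 = T, g5 = F, g15 = T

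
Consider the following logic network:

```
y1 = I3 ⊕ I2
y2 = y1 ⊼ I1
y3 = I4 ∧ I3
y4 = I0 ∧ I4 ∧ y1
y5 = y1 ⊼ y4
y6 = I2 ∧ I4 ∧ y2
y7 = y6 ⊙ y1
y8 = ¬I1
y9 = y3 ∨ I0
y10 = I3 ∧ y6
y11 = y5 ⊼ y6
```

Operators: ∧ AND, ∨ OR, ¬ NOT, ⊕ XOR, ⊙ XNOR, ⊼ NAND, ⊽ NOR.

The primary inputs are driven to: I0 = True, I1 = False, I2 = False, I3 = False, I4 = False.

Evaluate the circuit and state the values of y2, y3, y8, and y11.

y2 = True, y3 = False, y8 = True, y11 = True

y1 = I3 XOR I2 = False XOR False = False
y2 = y1 NAND I1 = False NAND False = True
y3 = I4 AND I3 = False AND False = False
y4 = I0 AND I4 AND y1 = True AND False AND False = False
y5 = y1 NAND y4 = False NAND False = True
y6 = I2 AND I4 AND y2 = False AND False AND True = False
y8 = NOT I1 = NOT False = True
y11 = y5 NAND y6 = True NAND False = True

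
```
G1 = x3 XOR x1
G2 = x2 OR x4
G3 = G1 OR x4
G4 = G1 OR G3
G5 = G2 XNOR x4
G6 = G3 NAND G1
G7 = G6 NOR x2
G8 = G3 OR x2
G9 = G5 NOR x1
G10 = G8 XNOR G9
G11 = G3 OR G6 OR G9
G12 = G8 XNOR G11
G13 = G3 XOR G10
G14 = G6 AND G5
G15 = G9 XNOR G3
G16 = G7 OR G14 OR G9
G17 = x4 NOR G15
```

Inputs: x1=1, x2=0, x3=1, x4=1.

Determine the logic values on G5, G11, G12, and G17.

G5 = 1, G11 = 1, G12 = 1, G17 = 0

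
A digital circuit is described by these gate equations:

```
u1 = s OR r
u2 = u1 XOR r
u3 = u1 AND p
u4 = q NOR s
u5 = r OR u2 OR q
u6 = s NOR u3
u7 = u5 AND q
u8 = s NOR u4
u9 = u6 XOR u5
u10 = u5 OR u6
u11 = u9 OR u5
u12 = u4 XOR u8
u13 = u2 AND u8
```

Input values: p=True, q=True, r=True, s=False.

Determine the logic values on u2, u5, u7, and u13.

u2 = False; u5 = True; u7 = True; u13 = False

u1 = s OR r = False OR True = True
u2 = u1 XOR r = True XOR True = False
u4 = q NOR s = True NOR False = False
u5 = r OR u2 OR q = True OR False OR True = True
u7 = u5 AND q = True AND True = True
u8 = s NOR u4 = False NOR False = True
u13 = u2 AND u8 = False AND True = False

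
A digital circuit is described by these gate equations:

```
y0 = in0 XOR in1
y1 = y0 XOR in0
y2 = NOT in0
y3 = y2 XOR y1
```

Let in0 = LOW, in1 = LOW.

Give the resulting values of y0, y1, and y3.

y0 = in0 XOR in1 = LOW XOR LOW = LOW
y1 = y0 XOR in0 = LOW XOR LOW = LOW
y2 = NOT in0 = NOT LOW = HIGH
y3 = y2 XOR y1 = HIGH XOR LOW = HIGH

y0 = LOW, y1 = LOW, y3 = HIGH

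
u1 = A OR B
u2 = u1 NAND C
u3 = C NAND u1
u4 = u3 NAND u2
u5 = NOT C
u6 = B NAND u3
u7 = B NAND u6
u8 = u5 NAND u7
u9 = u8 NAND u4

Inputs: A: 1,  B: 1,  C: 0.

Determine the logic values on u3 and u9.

u3 = 1, u9 = 1

u1 = A OR B = 1 OR 1 = 1
u2 = u1 NAND C = 1 NAND 0 = 1
u3 = C NAND u1 = 0 NAND 1 = 1
u4 = u3 NAND u2 = 1 NAND 1 = 0
u5 = NOT C = NOT 0 = 1
u6 = B NAND u3 = 1 NAND 1 = 0
u7 = B NAND u6 = 1 NAND 0 = 1
u8 = u5 NAND u7 = 1 NAND 1 = 0
u9 = u8 NAND u4 = 0 NAND 0 = 1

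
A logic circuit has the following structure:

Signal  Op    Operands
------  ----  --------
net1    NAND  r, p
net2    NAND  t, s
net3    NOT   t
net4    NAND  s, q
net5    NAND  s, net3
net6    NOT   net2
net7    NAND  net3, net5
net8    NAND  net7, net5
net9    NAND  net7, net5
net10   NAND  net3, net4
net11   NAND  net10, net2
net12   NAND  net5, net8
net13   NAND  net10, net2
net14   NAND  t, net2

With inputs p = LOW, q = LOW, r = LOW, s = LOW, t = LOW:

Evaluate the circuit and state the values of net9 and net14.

net9 = HIGH; net14 = HIGH

net2 = t NAND s = LOW NAND LOW = HIGH
net3 = NOT t = NOT LOW = HIGH
net5 = s NAND net3 = LOW NAND HIGH = HIGH
net7 = net3 NAND net5 = HIGH NAND HIGH = LOW
net9 = net7 NAND net5 = LOW NAND HIGH = HIGH
net14 = t NAND net2 = LOW NAND HIGH = HIGH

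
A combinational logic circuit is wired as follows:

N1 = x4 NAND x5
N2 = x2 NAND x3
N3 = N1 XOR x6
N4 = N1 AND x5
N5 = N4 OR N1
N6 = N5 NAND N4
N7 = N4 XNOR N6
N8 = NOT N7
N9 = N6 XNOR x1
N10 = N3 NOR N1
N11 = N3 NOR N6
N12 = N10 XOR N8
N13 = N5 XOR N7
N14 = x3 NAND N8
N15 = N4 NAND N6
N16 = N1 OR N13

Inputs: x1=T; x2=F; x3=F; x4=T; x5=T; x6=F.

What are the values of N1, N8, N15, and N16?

N1 = x4 NAND x5 = T NAND T = F
N4 = N1 AND x5 = F AND T = F
N5 = N4 OR N1 = F OR F = F
N6 = N5 NAND N4 = F NAND F = T
N7 = N4 XNOR N6 = F XNOR T = F
N8 = NOT N7 = NOT F = T
N13 = N5 XOR N7 = F XOR F = F
N15 = N4 NAND N6 = F NAND T = T
N16 = N1 OR N13 = F OR F = F

N1 = F  N8 = T  N15 = T  N16 = F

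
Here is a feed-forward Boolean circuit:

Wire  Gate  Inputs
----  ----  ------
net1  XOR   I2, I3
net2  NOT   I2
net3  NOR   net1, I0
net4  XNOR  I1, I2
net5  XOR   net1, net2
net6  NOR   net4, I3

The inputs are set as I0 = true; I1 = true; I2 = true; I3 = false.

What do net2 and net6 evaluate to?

net2 = false; net6 = false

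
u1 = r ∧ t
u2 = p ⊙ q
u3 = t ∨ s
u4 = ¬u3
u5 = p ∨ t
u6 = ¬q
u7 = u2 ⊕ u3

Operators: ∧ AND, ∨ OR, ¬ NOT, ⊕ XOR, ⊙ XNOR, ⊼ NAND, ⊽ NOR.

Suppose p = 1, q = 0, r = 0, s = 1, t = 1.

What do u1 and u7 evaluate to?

u1 = r AND t = 0 AND 1 = 0
u2 = p XNOR q = 1 XNOR 0 = 0
u3 = t OR s = 1 OR 1 = 1
u7 = u2 XOR u3 = 0 XOR 1 = 1

u1 = 0; u7 = 1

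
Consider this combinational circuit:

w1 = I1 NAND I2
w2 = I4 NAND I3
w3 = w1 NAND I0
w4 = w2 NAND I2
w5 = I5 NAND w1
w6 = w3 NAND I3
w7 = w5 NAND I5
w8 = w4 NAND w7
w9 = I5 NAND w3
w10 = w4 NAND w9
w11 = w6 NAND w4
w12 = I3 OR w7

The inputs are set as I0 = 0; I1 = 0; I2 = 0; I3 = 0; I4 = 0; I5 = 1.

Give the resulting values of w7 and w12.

w1 = I1 NAND I2 = 0 NAND 0 = 1
w5 = I5 NAND w1 = 1 NAND 1 = 0
w7 = w5 NAND I5 = 0 NAND 1 = 1
w12 = I3 OR w7 = 0 OR 1 = 1

w7 = 1, w12 = 1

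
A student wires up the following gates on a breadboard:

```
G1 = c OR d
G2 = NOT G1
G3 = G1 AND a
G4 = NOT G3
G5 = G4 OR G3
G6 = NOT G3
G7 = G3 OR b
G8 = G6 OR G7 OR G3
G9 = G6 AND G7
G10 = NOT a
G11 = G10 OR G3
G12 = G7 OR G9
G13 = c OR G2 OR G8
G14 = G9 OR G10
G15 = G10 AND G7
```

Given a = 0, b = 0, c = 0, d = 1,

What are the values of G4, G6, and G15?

G4 = 1, G6 = 1, G15 = 0

G1 = c OR d = 0 OR 1 = 1
G3 = G1 AND a = 1 AND 0 = 0
G4 = NOT G3 = NOT 0 = 1
G6 = NOT G3 = NOT 0 = 1
G7 = G3 OR b = 0 OR 0 = 0
G10 = NOT a = NOT 0 = 1
G15 = G10 AND G7 = 1 AND 0 = 0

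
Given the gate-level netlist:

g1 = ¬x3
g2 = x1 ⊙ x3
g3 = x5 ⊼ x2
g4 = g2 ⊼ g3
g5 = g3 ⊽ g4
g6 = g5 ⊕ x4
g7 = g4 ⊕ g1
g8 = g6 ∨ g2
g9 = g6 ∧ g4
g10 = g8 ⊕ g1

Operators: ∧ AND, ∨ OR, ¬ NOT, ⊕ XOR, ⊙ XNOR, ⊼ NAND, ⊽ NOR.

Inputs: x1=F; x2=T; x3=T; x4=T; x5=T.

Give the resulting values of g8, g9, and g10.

g1 = NOT x3 = NOT T = F
g2 = x1 XNOR x3 = F XNOR T = F
g3 = x5 NAND x2 = T NAND T = F
g4 = g2 NAND g3 = F NAND F = T
g5 = g3 NOR g4 = F NOR T = F
g6 = g5 XOR x4 = F XOR T = T
g8 = g6 OR g2 = T OR F = T
g9 = g6 AND g4 = T AND T = T
g10 = g8 XOR g1 = T XOR F = T

g8 = T, g9 = T, g10 = T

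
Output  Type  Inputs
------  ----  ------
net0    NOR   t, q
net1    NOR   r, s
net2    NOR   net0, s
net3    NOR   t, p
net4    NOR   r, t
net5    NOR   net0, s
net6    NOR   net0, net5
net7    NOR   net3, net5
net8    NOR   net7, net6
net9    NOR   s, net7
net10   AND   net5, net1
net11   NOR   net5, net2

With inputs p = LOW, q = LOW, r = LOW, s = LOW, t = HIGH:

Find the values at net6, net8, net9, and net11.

net0 = t NOR q = HIGH NOR LOW = LOW
net2 = net0 NOR s = LOW NOR LOW = HIGH
net3 = t NOR p = HIGH NOR LOW = LOW
net5 = net0 NOR s = LOW NOR LOW = HIGH
net6 = net0 NOR net5 = LOW NOR HIGH = LOW
net7 = net3 NOR net5 = LOW NOR HIGH = LOW
net8 = net7 NOR net6 = LOW NOR LOW = HIGH
net9 = s NOR net7 = LOW NOR LOW = HIGH
net11 = net5 NOR net2 = HIGH NOR HIGH = LOW

net6 = LOW, net8 = HIGH, net9 = HIGH, net11 = LOW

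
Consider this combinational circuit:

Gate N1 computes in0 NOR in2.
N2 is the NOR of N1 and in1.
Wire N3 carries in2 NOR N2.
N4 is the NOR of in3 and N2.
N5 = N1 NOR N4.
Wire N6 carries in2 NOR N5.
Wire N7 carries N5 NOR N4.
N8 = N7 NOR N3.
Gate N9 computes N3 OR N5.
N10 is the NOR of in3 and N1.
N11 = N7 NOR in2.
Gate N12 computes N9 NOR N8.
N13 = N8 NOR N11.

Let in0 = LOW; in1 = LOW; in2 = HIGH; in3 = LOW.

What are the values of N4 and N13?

N4 = LOW; N13 = LOW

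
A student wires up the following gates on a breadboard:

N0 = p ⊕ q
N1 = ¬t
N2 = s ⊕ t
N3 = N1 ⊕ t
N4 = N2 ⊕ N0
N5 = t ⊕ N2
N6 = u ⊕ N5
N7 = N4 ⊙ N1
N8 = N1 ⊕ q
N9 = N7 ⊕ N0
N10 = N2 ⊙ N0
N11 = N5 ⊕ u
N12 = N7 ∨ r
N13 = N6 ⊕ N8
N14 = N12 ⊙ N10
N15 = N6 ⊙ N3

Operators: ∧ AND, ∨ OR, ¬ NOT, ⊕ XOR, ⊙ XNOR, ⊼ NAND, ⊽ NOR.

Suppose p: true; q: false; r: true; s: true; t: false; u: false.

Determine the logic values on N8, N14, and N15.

N0 = p XOR q = true XOR false = true
N1 = NOT t = NOT false = true
N2 = s XOR t = true XOR false = true
N3 = N1 XOR t = true XOR false = true
N4 = N2 XOR N0 = true XOR true = false
N5 = t XOR N2 = false XOR true = true
N6 = u XOR N5 = false XOR true = true
N7 = N4 XNOR N1 = false XNOR true = false
N8 = N1 XOR q = true XOR false = true
N10 = N2 XNOR N0 = true XNOR true = true
N12 = N7 OR r = false OR true = true
N14 = N12 XNOR N10 = true XNOR true = true
N15 = N6 XNOR N3 = true XNOR true = true

N8 = true; N14 = true; N15 = true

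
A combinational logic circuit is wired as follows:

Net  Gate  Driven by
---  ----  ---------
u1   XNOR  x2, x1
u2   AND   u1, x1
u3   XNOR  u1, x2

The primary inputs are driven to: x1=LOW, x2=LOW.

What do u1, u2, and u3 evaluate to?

u1 = HIGH, u2 = LOW, u3 = LOW

u1 = x2 XNOR x1 = LOW XNOR LOW = HIGH
u2 = u1 AND x1 = HIGH AND LOW = LOW
u3 = u1 XNOR x2 = HIGH XNOR LOW = LOW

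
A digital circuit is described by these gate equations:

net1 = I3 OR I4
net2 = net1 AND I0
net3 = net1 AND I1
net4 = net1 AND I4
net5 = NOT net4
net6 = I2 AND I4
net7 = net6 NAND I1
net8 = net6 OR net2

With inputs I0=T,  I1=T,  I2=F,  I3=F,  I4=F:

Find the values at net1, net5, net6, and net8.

net1 = I3 OR I4 = F OR F = F
net2 = net1 AND I0 = F AND T = F
net4 = net1 AND I4 = F AND F = F
net5 = NOT net4 = NOT F = T
net6 = I2 AND I4 = F AND F = F
net8 = net6 OR net2 = F OR F = F

net1 = F, net5 = T, net6 = F, net8 = F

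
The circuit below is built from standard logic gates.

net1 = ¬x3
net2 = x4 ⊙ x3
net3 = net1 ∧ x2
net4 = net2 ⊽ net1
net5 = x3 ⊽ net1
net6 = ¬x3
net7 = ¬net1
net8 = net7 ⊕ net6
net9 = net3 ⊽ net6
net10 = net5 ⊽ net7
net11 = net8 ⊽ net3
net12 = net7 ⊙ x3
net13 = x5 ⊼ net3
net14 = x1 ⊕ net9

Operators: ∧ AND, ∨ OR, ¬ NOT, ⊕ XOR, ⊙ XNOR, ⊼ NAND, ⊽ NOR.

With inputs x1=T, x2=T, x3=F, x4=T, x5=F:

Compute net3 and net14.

net3 = T, net14 = T

net1 = NOT x3 = NOT F = T
net3 = net1 AND x2 = T AND T = T
net6 = NOT x3 = NOT F = T
net9 = net3 NOR net6 = T NOR T = F
net14 = x1 XOR net9 = T XOR F = T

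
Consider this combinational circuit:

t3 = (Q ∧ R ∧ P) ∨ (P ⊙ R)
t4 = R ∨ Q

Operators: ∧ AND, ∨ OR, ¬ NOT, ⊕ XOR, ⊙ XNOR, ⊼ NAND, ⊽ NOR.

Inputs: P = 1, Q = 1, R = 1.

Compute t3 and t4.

t3 = 1  t4 = 1

t3 = (1 ∧ 1 ∧ 1) ∨ (1 ⊙ 1) = 1
t4 = 1 ∨ 1 = 1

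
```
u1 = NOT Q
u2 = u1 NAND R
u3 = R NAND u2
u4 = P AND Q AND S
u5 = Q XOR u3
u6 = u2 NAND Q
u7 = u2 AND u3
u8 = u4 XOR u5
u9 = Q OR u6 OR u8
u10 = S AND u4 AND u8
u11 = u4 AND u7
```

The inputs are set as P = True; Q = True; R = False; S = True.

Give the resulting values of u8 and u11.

u8 = True, u11 = True

u1 = NOT Q = NOT True = False
u2 = u1 NAND R = False NAND False = True
u3 = R NAND u2 = False NAND True = True
u4 = P AND Q AND S = True AND True AND True = True
u5 = Q XOR u3 = True XOR True = False
u7 = u2 AND u3 = True AND True = True
u8 = u4 XOR u5 = True XOR False = True
u11 = u4 AND u7 = True AND True = True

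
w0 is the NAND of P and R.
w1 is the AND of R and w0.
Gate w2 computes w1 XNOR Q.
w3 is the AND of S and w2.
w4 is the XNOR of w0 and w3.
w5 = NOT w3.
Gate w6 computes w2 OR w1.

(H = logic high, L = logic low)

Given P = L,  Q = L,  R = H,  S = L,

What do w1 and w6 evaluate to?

w0 = P NAND R = L NAND H = H
w1 = R AND w0 = H AND H = H
w2 = w1 XNOR Q = H XNOR L = L
w6 = w2 OR w1 = L OR H = H

w1 = H, w6 = H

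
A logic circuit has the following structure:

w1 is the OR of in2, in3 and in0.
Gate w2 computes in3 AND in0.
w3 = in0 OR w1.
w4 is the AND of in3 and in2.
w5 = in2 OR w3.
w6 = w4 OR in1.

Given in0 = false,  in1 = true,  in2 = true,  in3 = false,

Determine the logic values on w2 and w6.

w2 = false, w6 = true

w2 = in3 AND in0 = false AND false = false
w4 = in3 AND in2 = false AND true = false
w6 = w4 OR in1 = false OR true = true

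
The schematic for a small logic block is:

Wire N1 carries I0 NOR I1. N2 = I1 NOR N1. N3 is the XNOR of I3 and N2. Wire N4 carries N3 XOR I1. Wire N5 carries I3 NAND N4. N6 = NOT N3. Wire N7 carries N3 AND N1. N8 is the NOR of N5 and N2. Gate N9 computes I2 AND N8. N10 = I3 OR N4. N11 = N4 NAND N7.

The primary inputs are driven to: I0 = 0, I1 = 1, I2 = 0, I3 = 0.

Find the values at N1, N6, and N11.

N1 = 0, N6 = 0, N11 = 1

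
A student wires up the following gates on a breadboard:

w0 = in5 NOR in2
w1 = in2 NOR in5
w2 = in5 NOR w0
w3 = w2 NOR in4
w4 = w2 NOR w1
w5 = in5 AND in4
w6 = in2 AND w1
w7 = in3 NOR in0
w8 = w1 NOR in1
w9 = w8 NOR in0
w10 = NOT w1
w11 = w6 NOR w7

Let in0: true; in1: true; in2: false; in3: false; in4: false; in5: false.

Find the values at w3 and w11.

w0 = in5 NOR in2 = false NOR false = true
w1 = in2 NOR in5 = false NOR false = true
w2 = in5 NOR w0 = false NOR true = false
w3 = w2 NOR in4 = false NOR false = true
w6 = in2 AND w1 = false AND true = false
w7 = in3 NOR in0 = false NOR true = false
w11 = w6 NOR w7 = false NOR false = true

w3 = true; w11 = true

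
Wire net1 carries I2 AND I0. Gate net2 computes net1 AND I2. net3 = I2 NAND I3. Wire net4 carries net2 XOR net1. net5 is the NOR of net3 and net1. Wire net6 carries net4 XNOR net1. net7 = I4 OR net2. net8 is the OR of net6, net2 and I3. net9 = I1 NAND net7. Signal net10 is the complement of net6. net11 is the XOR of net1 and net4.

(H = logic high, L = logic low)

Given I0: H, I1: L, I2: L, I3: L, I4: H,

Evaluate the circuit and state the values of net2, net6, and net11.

net2 = L, net6 = H, net11 = L

net1 = I2 AND I0 = L AND H = L
net2 = net1 AND I2 = L AND L = L
net4 = net2 XOR net1 = L XOR L = L
net6 = net4 XNOR net1 = L XNOR L = H
net11 = net1 XOR net4 = L XOR L = L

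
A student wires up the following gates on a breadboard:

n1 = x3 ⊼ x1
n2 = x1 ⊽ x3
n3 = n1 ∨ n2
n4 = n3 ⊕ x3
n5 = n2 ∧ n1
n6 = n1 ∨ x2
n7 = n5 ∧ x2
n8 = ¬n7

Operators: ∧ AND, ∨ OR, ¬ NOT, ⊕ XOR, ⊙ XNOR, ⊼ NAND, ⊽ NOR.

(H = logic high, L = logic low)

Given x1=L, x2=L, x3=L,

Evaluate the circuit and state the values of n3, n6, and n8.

n1 = x3 NAND x1 = L NAND L = H
n2 = x1 NOR x3 = L NOR L = H
n3 = n1 OR n2 = H OR H = H
n5 = n2 AND n1 = H AND H = H
n6 = n1 OR x2 = H OR L = H
n7 = n5 AND x2 = H AND L = L
n8 = NOT n7 = NOT L = H

n3 = H, n6 = H, n8 = H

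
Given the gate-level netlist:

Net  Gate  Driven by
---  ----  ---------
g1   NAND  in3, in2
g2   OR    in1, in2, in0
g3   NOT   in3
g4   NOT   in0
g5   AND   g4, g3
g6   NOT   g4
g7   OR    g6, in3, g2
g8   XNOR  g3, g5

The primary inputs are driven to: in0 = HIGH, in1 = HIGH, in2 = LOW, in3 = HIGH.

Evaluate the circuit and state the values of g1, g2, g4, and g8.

g1 = in3 NAND in2 = HIGH NAND LOW = HIGH
g2 = in1 OR in2 OR in0 = HIGH OR LOW OR HIGH = HIGH
g3 = NOT in3 = NOT HIGH = LOW
g4 = NOT in0 = NOT HIGH = LOW
g5 = g4 AND g3 = LOW AND LOW = LOW
g8 = g3 XNOR g5 = LOW XNOR LOW = HIGH

g1 = HIGH, g2 = HIGH, g4 = LOW, g8 = HIGH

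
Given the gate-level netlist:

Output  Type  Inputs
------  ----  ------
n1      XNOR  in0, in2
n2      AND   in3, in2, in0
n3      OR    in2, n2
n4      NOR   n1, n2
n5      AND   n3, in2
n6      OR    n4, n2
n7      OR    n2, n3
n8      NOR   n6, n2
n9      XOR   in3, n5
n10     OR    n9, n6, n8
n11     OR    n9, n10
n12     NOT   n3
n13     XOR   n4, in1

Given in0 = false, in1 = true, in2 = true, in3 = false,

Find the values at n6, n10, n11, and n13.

n1 = in0 XNOR in2 = false XNOR true = false
n2 = in3 AND in2 AND in0 = false AND true AND false = false
n3 = in2 OR n2 = true OR false = true
n4 = n1 NOR n2 = false NOR false = true
n5 = n3 AND in2 = true AND true = true
n6 = n4 OR n2 = true OR false = true
n8 = n6 NOR n2 = true NOR false = false
n9 = in3 XOR n5 = false XOR true = true
n10 = n9 OR n6 OR n8 = true OR true OR false = true
n11 = n9 OR n10 = true OR true = true
n13 = n4 XOR in1 = true XOR true = false

n6 = true  n10 = true  n11 = true  n13 = false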